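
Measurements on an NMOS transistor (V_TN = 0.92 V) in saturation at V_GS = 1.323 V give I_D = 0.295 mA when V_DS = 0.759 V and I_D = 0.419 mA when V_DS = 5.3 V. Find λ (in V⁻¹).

With V_GS fixed, I_D ∝ (1 + λ V_DS) in saturation, so I_D2/I_D1 = (1 + λ V_DS2)/(1 + λ V_DS1).
0.419/0.295 = 1.42 = (1 + 5.3 λ)/(1 + 0.759 λ).
Solving: λ (I_D1 V_DS2 − I_D2 V_DS1) = I_D2 − I_D1, so λ = (0.419 − 0.295) / (0.295 × 5.3 − 0.419 × 0.759) = 0.124 / 1.25 = 0.0996 V⁻¹.

λ = 0.0996 V⁻¹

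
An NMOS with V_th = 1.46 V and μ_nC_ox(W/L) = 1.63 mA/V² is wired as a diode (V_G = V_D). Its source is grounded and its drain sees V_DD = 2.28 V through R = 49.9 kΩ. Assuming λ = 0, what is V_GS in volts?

V_GS = 1.59 V

With gate tied to drain, V_GS = V_DS ≥ V_GS − V_th, so the device is in saturation.
KCL at the drain: ½ k_n (V_GS − V_th)² = (V_DD − V_GS)/R.
Let x = V_GS − 1.46. Then 40.7 x² + x − 0.82 = 0, giving x = 0.13 V (positive root), so V_GS = 1.59 V.
I_D = (V_DD − V_GS)/R = (2.28 − 1.59) / 49.9 = 0.0138 mA.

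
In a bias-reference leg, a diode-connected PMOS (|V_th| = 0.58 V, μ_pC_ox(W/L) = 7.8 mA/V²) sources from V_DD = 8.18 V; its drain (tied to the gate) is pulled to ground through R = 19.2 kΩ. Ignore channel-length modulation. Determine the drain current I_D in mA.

With gate tied to drain, V_SG = V_SD ≥ V_SG − |V_th|, so the device is in saturation.
KCL at the drain: ½ k_p (V_SG − |V_th|)² = (V_DD − V_SG)/R.
Let x = V_SG − 0.58. Then 74.9 x² + x − 7.6 = 0, giving x = 0.312 V (positive root), so V_SG = 0.892 V.
I_D = (V_DD − V_SG)/R = (8.18 − 0.892) / 19.2 = 0.38 mA.

I_D = 0.380 mA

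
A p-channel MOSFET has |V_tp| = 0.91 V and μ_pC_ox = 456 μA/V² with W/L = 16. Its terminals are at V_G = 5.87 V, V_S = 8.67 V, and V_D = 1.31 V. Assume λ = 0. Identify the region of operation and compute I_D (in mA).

V_SG = V_S − V_G = 8.67 − 5.87 = 2.8 V; V_SD = V_S − V_D = 8.67 − 1.31 = 7.36 V.
k_p = μ_pC_ox · (W/L) = 7.296 mA/V².
V_ov = V_SG − |V_tp| = 2.8 − 0.91 = 1.89 V.
Since V_SD = 7.36 V ≥ V_ov = 1.89 V, the device is in saturation.
I_D = ½ k_p V_ov² = 0.5 × 7.296 × 1.89² = 13 mA.

Saturation; I_D = 13.0 mA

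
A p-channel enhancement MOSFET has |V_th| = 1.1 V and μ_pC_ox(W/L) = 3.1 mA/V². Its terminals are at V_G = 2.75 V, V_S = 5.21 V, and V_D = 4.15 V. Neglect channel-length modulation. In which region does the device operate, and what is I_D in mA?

Triode; I_D = 2.73 mA

V_SG = V_S − V_G = 5.21 − 2.75 = 2.46 V; V_SD = V_S − V_D = 5.21 − 4.15 = 1.06 V.
V_ov = V_SG − |V_th| = 2.46 − 1.1 = 1.36 V.
Since V_SD = 1.06 V < V_ov = 1.36 V, the device is in the triode region.
I_D = k_p [V_ov · V_SD − ½ V_SD²] = 3.1 × [1.36 × 1.06 − 0.5 × 1.06²] = 2.73 mA.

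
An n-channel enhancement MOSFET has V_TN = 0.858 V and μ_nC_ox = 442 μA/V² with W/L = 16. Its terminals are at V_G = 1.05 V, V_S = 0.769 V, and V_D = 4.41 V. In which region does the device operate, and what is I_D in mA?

Cutoff; I_D = 0 mA

V_GS = V_G − V_S = 1.05 − 0.769 = 0.281 V; V_DS = V_D − V_S = 4.41 − 0.769 = 3.64 V.
V_GS = 0.281 V < V_TN = 0.858 V, so the transistor is in cutoff.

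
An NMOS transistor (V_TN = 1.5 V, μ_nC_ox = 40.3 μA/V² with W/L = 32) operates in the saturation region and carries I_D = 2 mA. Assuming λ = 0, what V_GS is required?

k_n = μ_nC_ox · (W/L) = 1.29 mA/V².
In saturation I_D = ½ k_n (V_GS − V_TN)², so V_GS − V_TN = √(2 I_D / k_n) = √(2 × 2 / 1.29) = 1.76 V.
V_GS = 1.5 + 1.76 = 3.26 V.

V_GS = 3.26 V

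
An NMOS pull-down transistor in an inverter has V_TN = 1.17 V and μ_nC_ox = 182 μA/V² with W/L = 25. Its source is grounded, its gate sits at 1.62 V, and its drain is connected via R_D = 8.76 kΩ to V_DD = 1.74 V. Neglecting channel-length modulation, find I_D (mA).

V_GS = V_G = 1.62 V, so V_ov = 1.62 − 1.17 = 0.45 V.
k_n = μ_nC_ox · (W/L) = 4.55 mA/V².
Assume saturation: I_D = ½ k_n V_ov² = 0.5 × 4.55 × 0.45² = 0.461 mA, giving V_DS = V_DD − I_D R_D = 1.74 − 0.461 × 8.76 = -2.3 V.
But -2.3 V < V_ov = 0.45 V, so the device is actually in triode.
In triode I_D = k_n[V_ov V_DS − ½ V_DS²] and I_D = (V_DD − V_DS)/R_D. Equating: 19.9 V_DS² − 18.94 V_DS + 1.74 = 0, giving V_DS = 0.103 V (the root below V_ov).
I_D = (1.74 − 0.103) / 8.76 = 0.187 mA.

I_D = 0.187 mA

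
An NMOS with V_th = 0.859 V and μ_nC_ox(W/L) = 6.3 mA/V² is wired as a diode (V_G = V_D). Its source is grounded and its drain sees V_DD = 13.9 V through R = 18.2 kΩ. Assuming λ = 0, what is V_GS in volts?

V_GS = 1.33 V

With gate tied to drain, V_GS = V_DS ≥ V_GS − V_th, so the device is in saturation.
KCL at the drain: ½ k_n (V_GS − V_th)² = (V_DD − V_GS)/R.
Let x = V_GS − 0.859. Then 57.3 x² + x − 13.04 = 0, giving x = 0.468 V (positive root), so V_GS = 1.33 V.
I_D = (V_DD − V_GS)/R = (13.9 − 1.33) / 18.2 = 0.691 mA.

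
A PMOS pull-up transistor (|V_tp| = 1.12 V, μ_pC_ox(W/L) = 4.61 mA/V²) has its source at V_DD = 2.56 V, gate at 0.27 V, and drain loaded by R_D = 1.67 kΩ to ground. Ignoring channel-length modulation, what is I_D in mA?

V_SG = V_DD − V_G = 2.56 − 0.27 = 2.29 V, so V_ov = 2.29 − 1.12 = 1.17 V.
Assume saturation: I_D = ½ k_p V_ov² = 0.5 × 4.61 × 1.17² = 3.16 mA, giving V_SD = V_DD − I_D R_D = 2.56 − 3.16 × 1.67 = -2.71 V.
But -2.71 V < V_ov = 1.17 V, so the device is actually in triode.
In triode I_D = k_p[V_ov V_SD − ½ V_SD²] and I_D = (V_DD − V_SD)/R_D. Equating: 3.85 V_SD² − 10.01 V_SD + 2.56 = 0, giving V_SD = 0.288 V (the root below V_ov).
I_D = (2.56 − 0.288) / 1.67 = 1.36 mA.

I_D = 1.36 mA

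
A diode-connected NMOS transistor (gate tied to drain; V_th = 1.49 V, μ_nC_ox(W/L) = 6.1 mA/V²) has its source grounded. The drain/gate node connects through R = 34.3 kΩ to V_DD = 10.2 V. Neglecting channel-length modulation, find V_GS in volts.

V_GS = 1.77 V

With gate tied to drain, V_GS = V_DS ≥ V_GS − V_th, so the device is in saturation.
KCL at the drain: ½ k_n (V_GS − V_th)² = (V_DD − V_GS)/R.
Let x = V_GS − 1.49. Then 105 x² + x − 8.71 = 0, giving x = 0.284 V (positive root), so V_GS = 1.77 V.
I_D = (V_DD − V_GS)/R = (10.2 − 1.77) / 34.3 = 0.246 mA.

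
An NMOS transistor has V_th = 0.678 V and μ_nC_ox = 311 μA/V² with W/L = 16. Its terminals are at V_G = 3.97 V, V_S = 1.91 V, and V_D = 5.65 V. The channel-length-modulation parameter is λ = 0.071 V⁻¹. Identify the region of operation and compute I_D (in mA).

V_GS = V_G − V_S = 3.97 − 1.91 = 2.06 V; V_DS = V_D − V_S = 5.65 − 1.91 = 3.74 V.
k_n = μ_nC_ox · (W/L) = 4.976 mA/V².
V_ov = V_GS − V_th = 2.06 − 0.678 = 1.38 V.
Since V_DS = 3.74 V ≥ V_ov = 1.38 V, the device is in saturation.
I_D = ½ k_n V_ov² (1 + λ V_DS) = 0.5 × 4.976 × 1.38² × (1 + 0.071 × 3.74) = 6.01 mA.

Saturation; I_D = 6.01 mA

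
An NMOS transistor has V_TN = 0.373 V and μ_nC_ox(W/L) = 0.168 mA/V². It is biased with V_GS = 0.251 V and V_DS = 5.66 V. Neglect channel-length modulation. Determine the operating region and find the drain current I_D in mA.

V_GS = 0.251 V < V_TN = 0.373 V, so the transistor is in cutoff.

Cutoff; I_D = 0 mA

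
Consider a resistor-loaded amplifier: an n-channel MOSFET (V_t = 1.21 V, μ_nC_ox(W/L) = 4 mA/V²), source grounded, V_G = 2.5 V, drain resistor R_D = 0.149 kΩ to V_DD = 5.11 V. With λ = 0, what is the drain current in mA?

V_GS = V_G = 2.5 V, so V_ov = 2.5 − 1.21 = 1.29 V.
Assume saturation: I_D = ½ k_n V_ov² = 0.5 × 4 × 1.29² = 3.33 mA, giving V_DS = V_DD − I_D R_D = 5.11 − 3.33 × 0.149 = 4.61 V.
V_DS = 4.61 V ≥ V_ov = 1.29 V, confirming saturation.

I_D = 3.33 mA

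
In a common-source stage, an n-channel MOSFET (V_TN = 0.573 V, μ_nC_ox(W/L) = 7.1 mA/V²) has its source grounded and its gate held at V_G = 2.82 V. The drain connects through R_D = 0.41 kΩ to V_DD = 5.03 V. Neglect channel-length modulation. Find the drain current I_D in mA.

V_GS = V_G = 2.82 V, so V_ov = 2.82 − 0.573 = 2.25 V.
Assume saturation: I_D = ½ k_n V_ov² = 0.5 × 7.1 × 2.25² = 17.9 mA, giving V_DS = V_DD − I_D R_D = 5.03 − 17.9 × 0.41 = -2.32 V.
But -2.32 V < V_ov = 2.25 V, so the device is actually in triode.
In triode I_D = k_n[V_ov V_DS − ½ V_DS²] and I_D = (V_DD − V_DS)/R_D. Equating: 1.46 V_DS² − 7.541 V_DS + 5.03 = 0, giving V_DS = 0.786 V (the root below V_ov).
I_D = (5.03 − 0.786) / 0.41 = 10.4 mA.

I_D = 10.4 mA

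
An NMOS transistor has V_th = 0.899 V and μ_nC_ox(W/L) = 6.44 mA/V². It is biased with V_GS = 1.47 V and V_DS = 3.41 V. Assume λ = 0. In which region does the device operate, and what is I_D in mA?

Saturation; I_D = 1.05 mA

V_ov = V_GS − V_th = 1.47 − 0.899 = 0.571 V.
Since V_DS = 3.41 V ≥ V_ov = 0.571 V, the device is in saturation.
I_D = ½ k_n V_ov² = 0.5 × 6.44 × 0.571² = 1.05 mA.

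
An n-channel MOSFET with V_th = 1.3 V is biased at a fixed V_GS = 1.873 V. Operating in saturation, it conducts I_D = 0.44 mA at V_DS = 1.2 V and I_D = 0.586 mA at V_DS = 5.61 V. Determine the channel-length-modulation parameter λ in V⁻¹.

λ = 0.0827 V⁻¹

With V_GS fixed, I_D ∝ (1 + λ V_DS) in saturation, so I_D2/I_D1 = (1 + λ V_DS2)/(1 + λ V_DS1).
0.586/0.44 = 1.332 = (1 + 5.61 λ)/(1 + 1.2 λ).
Solving: λ (I_D1 V_DS2 − I_D2 V_DS1) = I_D2 − I_D1, so λ = (0.586 − 0.44) / (0.44 × 5.61 − 0.586 × 1.2) = 0.146 / 1.77 = 0.0827 V⁻¹.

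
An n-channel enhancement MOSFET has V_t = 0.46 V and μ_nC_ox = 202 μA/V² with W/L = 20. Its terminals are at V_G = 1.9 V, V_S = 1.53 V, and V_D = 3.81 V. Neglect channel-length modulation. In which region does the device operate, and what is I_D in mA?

V_GS = V_G − V_S = 1.9 − 1.53 = 0.37 V; V_DS = V_D − V_S = 3.81 − 1.53 = 2.28 V.
V_GS = 0.37 V < V_t = 0.46 V, so the transistor is in cutoff.

Cutoff; I_D = 0 mA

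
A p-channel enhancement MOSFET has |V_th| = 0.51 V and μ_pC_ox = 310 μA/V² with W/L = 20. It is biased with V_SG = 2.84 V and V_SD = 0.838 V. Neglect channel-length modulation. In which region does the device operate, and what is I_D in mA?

k_p = μ_pC_ox · (W/L) = 6.2 mA/V².
V_ov = V_SG − |V_th| = 2.84 − 0.51 = 2.33 V.
Since V_SD = 0.838 V < V_ov = 2.33 V, the device is in the triode region.
I_D = k_p [V_ov · V_SD − ½ V_SD²] = 6.2 × [2.33 × 0.838 − 0.5 × 0.838²] = 9.93 mA.

Triode; I_D = 9.93 mA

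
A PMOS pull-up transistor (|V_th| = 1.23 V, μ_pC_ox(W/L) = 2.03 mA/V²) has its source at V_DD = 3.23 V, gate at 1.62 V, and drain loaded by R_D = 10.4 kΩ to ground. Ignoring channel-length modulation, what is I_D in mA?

V_SG = V_DD − V_G = 3.23 − 1.62 = 1.61 V, so V_ov = 1.61 − 1.23 = 0.38 V.
Assume saturation: I_D = ½ k_p V_ov² = 0.5 × 2.03 × 0.38² = 0.147 mA, giving V_SD = V_DD − I_D R_D = 3.23 − 0.147 × 10.4 = 1.71 V.
V_SD = 1.71 V ≥ V_ov = 0.38 V, confirming saturation.

I_D = 0.147 mA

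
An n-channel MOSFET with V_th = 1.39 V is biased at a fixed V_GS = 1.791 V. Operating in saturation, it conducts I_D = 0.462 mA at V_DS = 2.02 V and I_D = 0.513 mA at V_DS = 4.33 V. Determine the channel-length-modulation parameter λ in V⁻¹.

With V_GS fixed, I_D ∝ (1 + λ V_DS) in saturation, so I_D2/I_D1 = (1 + λ V_DS2)/(1 + λ V_DS1).
0.513/0.462 = 1.11 = (1 + 4.33 λ)/(1 + 2.02 λ).
Solving: λ (I_D1 V_DS2 − I_D2 V_DS1) = I_D2 − I_D1, so λ = (0.513 − 0.462) / (0.462 × 4.33 − 0.513 × 2.02) = 0.051 / 0.964 = 0.0529 V⁻¹.

λ = 0.0529 V⁻¹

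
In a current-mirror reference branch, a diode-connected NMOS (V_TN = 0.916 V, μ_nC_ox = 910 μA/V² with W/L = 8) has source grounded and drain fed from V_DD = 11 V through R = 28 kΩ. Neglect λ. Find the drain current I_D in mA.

I_D = 0.349 mA

With gate tied to drain, V_GS = V_DS ≥ V_GS − V_TN, so the device is in saturation.
k_n = μ_nC_ox · (W/L) = 7.28 mA/V².
KCL at the drain: ½ k_n (V_GS − V_TN)² = (V_DD − V_GS)/R.
Let x = V_GS − 0.916. Then 102 x² + x − 10.08 = 0, giving x = 0.31 V (positive root), so V_GS = 1.23 V.
I_D = (V_DD − V_GS)/R = (11 − 1.23) / 28 = 0.349 mA.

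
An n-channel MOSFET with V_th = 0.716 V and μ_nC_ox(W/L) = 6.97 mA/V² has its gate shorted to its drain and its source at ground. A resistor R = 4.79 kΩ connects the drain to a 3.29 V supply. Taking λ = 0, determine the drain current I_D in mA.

With gate tied to drain, V_GS = V_DS ≥ V_GS − V_th, so the device is in saturation.
KCL at the drain: ½ k_n (V_GS − V_th)² = (V_DD − V_GS)/R.
Let x = V_GS − 0.716. Then 16.7 x² + x − 2.574 = 0, giving x = 0.364 V (positive root), so V_GS = 1.08 V.
I_D = (V_DD − V_GS)/R = (3.29 − 1.08) / 4.79 = 0.461 mA.

I_D = 0.461 mA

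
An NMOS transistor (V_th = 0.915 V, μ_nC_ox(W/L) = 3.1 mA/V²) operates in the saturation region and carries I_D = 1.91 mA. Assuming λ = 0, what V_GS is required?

In saturation I_D = ½ k_n (V_GS − V_th)², so V_GS − V_th = √(2 I_D / k_n) = √(2 × 1.91 / 3.1) = 1.11 V.
V_GS = 0.915 + 1.11 = 2.03 V.

V_GS = 2.03 V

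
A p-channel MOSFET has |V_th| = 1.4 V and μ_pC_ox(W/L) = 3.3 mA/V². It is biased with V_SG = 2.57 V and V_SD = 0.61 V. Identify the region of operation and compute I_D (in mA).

Triode; I_D = 1.74 mA

V_ov = V_SG − |V_th| = 2.57 − 1.4 = 1.17 V.
Since V_SD = 0.61 V < V_ov = 1.17 V, the device is in the triode region.
I_D = k_p [V_ov · V_SD − ½ V_SD²] = 3.3 × [1.17 × 0.61 − 0.5 × 0.61²] = 1.74 mA.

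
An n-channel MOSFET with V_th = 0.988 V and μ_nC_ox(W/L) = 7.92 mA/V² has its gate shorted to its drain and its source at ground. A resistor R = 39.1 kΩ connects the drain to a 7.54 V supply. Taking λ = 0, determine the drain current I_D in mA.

I_D = 0.162 mA

With gate tied to drain, V_GS = V_DS ≥ V_GS − V_th, so the device is in saturation.
KCL at the drain: ½ k_n (V_GS − V_th)² = (V_DD − V_GS)/R.
Let x = V_GS − 0.988. Then 155 x² + x − 6.552 = 0, giving x = 0.203 V (positive root), so V_GS = 1.19 V.
I_D = (V_DD − V_GS)/R = (7.54 − 1.19) / 39.1 = 0.162 mA.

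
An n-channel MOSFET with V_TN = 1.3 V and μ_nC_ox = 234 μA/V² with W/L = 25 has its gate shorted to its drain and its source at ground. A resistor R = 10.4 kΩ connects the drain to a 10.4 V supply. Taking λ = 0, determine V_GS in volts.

V_GS = 1.83 V

With gate tied to drain, V_GS = V_DS ≥ V_GS − V_TN, so the device is in saturation.
k_n = μ_nC_ox · (W/L) = 5.85 mA/V².
KCL at the drain: ½ k_n (V_GS − V_TN)² = (V_DD − V_GS)/R.
Let x = V_GS − 1.3. Then 30.4 x² + x − 9.1 = 0, giving x = 0.531 V (positive root), so V_GS = 1.83 V.
I_D = (V_DD − V_GS)/R = (10.4 − 1.83) / 10.4 = 0.824 mA.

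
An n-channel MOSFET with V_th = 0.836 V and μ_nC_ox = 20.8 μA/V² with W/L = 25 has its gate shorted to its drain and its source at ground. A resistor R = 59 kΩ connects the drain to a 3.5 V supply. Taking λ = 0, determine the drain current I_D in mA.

I_D = 0.0386 mA

With gate tied to drain, V_GS = V_DS ≥ V_GS − V_th, so the device is in saturation.
k_n = μ_nC_ox · (W/L) = 0.52 mA/V².
KCL at the drain: ½ k_n (V_GS − V_th)² = (V_DD − V_GS)/R.
Let x = V_GS − 0.836. Then 15.3 x² + x − 2.664 = 0, giving x = 0.385 V (positive root), so V_GS = 1.22 V.
I_D = (V_DD − V_GS)/R = (3.5 − 1.22) / 59 = 0.0386 mA.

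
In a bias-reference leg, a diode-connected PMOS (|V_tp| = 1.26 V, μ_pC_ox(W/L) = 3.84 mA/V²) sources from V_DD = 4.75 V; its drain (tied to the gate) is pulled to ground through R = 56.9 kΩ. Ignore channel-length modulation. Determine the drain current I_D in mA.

With gate tied to drain, V_SG = V_SD ≥ V_SG − |V_tp|, so the device is in saturation.
KCL at the drain: ½ k_p (V_SG − |V_tp|)² = (V_DD − V_SG)/R.
Let x = V_SG − 1.26. Then 109 x² + x − 3.49 = 0, giving x = 0.174 V (positive root), so V_SG = 1.43 V.
I_D = (V_DD − V_SG)/R = (4.75 − 1.43) / 56.9 = 0.0583 mA.

I_D = 0.0583 mA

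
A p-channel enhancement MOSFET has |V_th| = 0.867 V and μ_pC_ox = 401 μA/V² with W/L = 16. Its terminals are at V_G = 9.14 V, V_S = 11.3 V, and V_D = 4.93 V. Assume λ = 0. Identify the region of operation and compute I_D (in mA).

Saturation; I_D = 5.36 mA

V_SG = V_S − V_G = 11.3 − 9.14 = 2.16 V; V_SD = V_S − V_D = 11.3 − 4.93 = 6.37 V.
k_p = μ_pC_ox · (W/L) = 6.416 mA/V².
V_ov = V_SG − |V_th| = 2.16 − 0.867 = 1.29 V.
Since V_SD = 6.37 V ≥ V_ov = 1.29 V, the device is in saturation.
I_D = ½ k_p V_ov² = 0.5 × 6.416 × 1.29² = 5.36 mA.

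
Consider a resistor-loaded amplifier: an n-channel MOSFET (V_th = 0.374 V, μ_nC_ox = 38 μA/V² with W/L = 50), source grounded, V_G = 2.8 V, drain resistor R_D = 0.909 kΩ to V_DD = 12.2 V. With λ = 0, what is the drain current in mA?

I_D = 5.59 mA

V_GS = V_G = 2.8 V, so V_ov = 2.8 − 0.374 = 2.43 V.
k_n = μ_nC_ox · (W/L) = 1.9 mA/V².
Assume saturation: I_D = ½ k_n V_ov² = 0.5 × 1.9 × 2.43² = 5.59 mA, giving V_DS = V_DD − I_D R_D = 12.2 − 5.59 × 0.909 = 7.12 V.
V_DS = 7.12 V ≥ V_ov = 2.43 V, confirming saturation.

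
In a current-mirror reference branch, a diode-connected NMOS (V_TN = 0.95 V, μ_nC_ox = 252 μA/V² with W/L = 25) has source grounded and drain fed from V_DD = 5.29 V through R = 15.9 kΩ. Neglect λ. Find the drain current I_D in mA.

With gate tied to drain, V_GS = V_DS ≥ V_GS − V_TN, so the device is in saturation.
k_n = μ_nC_ox · (W/L) = 6.3 mA/V².
KCL at the drain: ½ k_n (V_GS − V_TN)² = (V_DD − V_GS)/R.
Let x = V_GS − 0.95. Then 50.1 x² + x − 4.34 = 0, giving x = 0.285 V (positive root), so V_GS = 1.23 V.
I_D = (V_DD − V_GS)/R = (5.29 − 1.23) / 15.9 = 0.255 mA.

I_D = 0.255 mA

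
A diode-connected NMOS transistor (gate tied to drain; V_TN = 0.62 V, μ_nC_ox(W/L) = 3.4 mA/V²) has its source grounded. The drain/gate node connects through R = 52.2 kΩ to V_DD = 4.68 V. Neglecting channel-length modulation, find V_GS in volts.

V_GS = 0.828 V

With gate tied to drain, V_GS = V_DS ≥ V_GS − V_TN, so the device is in saturation.
KCL at the drain: ½ k_n (V_GS − V_TN)² = (V_DD − V_GS)/R.
Let x = V_GS − 0.62. Then 88.7 x² + x − 4.06 = 0, giving x = 0.208 V (positive root), so V_GS = 0.828 V.
I_D = (V_DD − V_GS)/R = (4.68 − 0.828) / 52.2 = 0.0738 mA.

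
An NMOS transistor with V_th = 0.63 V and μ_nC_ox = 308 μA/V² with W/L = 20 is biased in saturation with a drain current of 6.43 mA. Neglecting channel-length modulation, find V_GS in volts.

k_n = μ_nC_ox · (W/L) = 6.16 mA/V².
In saturation I_D = ½ k_n (V_GS − V_th)², so V_GS − V_th = √(2 I_D / k_n) = √(2 × 6.43 / 6.16) = 1.44 V.
V_GS = 0.63 + 1.44 = 2.07 V.

V_GS = 2.07 V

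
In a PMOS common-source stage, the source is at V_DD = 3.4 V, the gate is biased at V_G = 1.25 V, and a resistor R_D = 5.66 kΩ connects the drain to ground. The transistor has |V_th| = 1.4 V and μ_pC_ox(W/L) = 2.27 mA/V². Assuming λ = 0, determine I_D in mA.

V_SG = V_DD − V_G = 3.4 − 1.25 = 2.15 V, so V_ov = 2.15 − 1.4 = 0.75 V.
Assume saturation: I_D = ½ k_p V_ov² = 0.5 × 2.27 × 0.75² = 0.638 mA, giving V_SD = V_DD − I_D R_D = 3.4 − 0.638 × 5.66 = -0.214 V.
But -0.214 V < V_ov = 0.75 V, so the device is actually in triode.
In triode I_D = k_p[V_ov V_SD − ½ V_SD²] and I_D = (V_DD − V_SD)/R_D. Equating: 6.42 V_SD² − 10.64 V_SD + 3.4 = 0, giving V_SD = 0.433 V (the root below V_ov).
I_D = (3.4 − 0.433) / 5.66 = 0.524 mA.

I_D = 0.524 mA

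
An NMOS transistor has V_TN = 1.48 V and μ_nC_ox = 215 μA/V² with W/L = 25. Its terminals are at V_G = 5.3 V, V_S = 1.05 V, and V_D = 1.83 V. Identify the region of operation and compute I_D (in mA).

Triode; I_D = 9.98 mA

V_GS = V_G − V_S = 5.3 − 1.05 = 4.25 V; V_DS = V_D − V_S = 1.83 − 1.05 = 0.78 V.
k_n = μ_nC_ox · (W/L) = 5.375 mA/V².
V_ov = V_GS − V_TN = 4.25 − 1.48 = 2.77 V.
Since V_DS = 0.78 V < V_ov = 2.77 V, the device is in the triode region.
I_D = k_n [V_ov · V_DS − ½ V_DS²] = 5.375 × [2.77 × 0.78 − 0.5 × 0.78²] = 9.98 mA.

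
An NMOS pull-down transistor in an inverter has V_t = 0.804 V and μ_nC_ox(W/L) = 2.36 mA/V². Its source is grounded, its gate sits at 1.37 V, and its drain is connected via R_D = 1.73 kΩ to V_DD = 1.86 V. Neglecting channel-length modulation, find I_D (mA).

I_D = 0.378 mA

V_GS = V_G = 1.37 V, so V_ov = 1.37 − 0.804 = 0.566 V.
Assume saturation: I_D = ½ k_n V_ov² = 0.5 × 2.36 × 0.566² = 0.378 mA, giving V_DS = V_DD − I_D R_D = 1.86 − 0.378 × 1.73 = 1.21 V.
V_DS = 1.21 V ≥ V_ov = 0.566 V, confirming saturation.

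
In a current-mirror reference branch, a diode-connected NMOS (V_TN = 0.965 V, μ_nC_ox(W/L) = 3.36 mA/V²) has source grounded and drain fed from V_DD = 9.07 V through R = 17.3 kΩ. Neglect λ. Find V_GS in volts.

V_GS = 1.48 V

With gate tied to drain, V_GS = V_DS ≥ V_GS − V_TN, so the device is in saturation.
KCL at the drain: ½ k_n (V_GS − V_TN)² = (V_DD − V_GS)/R.
Let x = V_GS − 0.965. Then 29.1 x² + x − 8.105 = 0, giving x = 0.511 V (positive root), so V_GS = 1.48 V.
I_D = (V_DD − V_GS)/R = (9.07 − 1.48) / 17.3 = 0.439 mA.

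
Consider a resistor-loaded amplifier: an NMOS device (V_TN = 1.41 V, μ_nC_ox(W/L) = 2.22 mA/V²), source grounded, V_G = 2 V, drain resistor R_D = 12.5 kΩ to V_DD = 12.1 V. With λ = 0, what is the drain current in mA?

V_GS = V_G = 2 V, so V_ov = 2 − 1.41 = 0.59 V.
Assume saturation: I_D = ½ k_n V_ov² = 0.5 × 2.22 × 0.59² = 0.386 mA, giving V_DS = V_DD − I_D R_D = 12.1 − 0.386 × 12.5 = 7.27 V.
V_DS = 7.27 V ≥ V_ov = 0.59 V, confirming saturation.

I_D = 0.386 mA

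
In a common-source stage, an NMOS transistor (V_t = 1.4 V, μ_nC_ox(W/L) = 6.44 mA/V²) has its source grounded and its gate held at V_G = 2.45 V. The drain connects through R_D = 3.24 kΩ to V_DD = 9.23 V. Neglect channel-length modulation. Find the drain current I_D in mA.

I_D = 2.68 mA

V_GS = V_G = 2.45 V, so V_ov = 2.45 − 1.4 = 1.05 V.
Assume saturation: I_D = ½ k_n V_ov² = 0.5 × 6.44 × 1.05² = 3.55 mA, giving V_DS = V_DD − I_D R_D = 9.23 − 3.55 × 3.24 = -2.27 V.
But -2.27 V < V_ov = 1.05 V, so the device is actually in triode.
In triode I_D = k_n[V_ov V_DS − ½ V_DS²] and I_D = (V_DD − V_DS)/R_D. Equating: 10.4 V_DS² − 22.91 V_DS + 9.23 = 0, giving V_DS = 0.532 V (the root below V_ov).
I_D = (9.23 − 0.532) / 3.24 = 2.68 mA.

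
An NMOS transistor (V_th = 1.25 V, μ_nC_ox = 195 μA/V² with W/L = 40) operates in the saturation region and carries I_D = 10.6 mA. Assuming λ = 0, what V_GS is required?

k_n = μ_nC_ox · (W/L) = 7.8 mA/V².
In saturation I_D = ½ k_n (V_GS − V_th)², so V_GS − V_th = √(2 I_D / k_n) = √(2 × 10.6 / 7.8) = 1.65 V.
V_GS = 1.25 + 1.65 = 2.9 V.

V_GS = 2.90 V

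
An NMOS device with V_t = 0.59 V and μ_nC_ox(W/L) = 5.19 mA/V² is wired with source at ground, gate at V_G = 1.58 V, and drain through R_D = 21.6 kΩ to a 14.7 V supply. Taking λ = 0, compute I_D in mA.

V_GS = V_G = 1.58 V, so V_ov = 1.58 − 0.59 = 0.99 V.
Assume saturation: I_D = ½ k_n V_ov² = 0.5 × 5.19 × 0.99² = 2.54 mA, giving V_DS = V_DD − I_D R_D = 14.7 − 2.54 × 21.6 = -40.2 V.
But -40.2 V < V_ov = 0.99 V, so the device is actually in triode.
In triode I_D = k_n[V_ov V_DS − ½ V_DS²] and I_D = (V_DD − V_DS)/R_D. Equating: 56.1 V_DS² − 112 V_DS + 14.7 = 0, giving V_DS = 0.141 V (the root below V_ov).
I_D = (14.7 − 0.141) / 21.6 = 0.674 mA.

I_D = 0.674 mA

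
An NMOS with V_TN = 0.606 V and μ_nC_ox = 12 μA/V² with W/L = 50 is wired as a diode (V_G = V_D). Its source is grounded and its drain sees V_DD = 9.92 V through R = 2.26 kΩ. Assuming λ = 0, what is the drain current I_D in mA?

With gate tied to drain, V_GS = V_DS ≥ V_GS − V_TN, so the device is in saturation.
k_n = μ_nC_ox · (W/L) = 0.6 mA/V².
KCL at the drain: ½ k_n (V_GS − V_TN)² = (V_DD − V_GS)/R.
Let x = V_GS − 0.606. Then 0.678 x² + x − 9.314 = 0, giving x = 3.04 V (positive root), so V_GS = 3.65 V.
I_D = (V_DD − V_GS)/R = (9.92 − 3.65) / 2.26 = 2.78 mA.

I_D = 2.78 mA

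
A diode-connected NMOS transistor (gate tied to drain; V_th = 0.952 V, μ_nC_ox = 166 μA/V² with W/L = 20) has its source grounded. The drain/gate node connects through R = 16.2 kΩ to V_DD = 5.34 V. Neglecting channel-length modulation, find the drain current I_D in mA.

With gate tied to drain, V_GS = V_DS ≥ V_GS − V_th, so the device is in saturation.
k_n = μ_nC_ox · (W/L) = 3.32 mA/V².
KCL at the drain: ½ k_n (V_GS − V_th)² = (V_DD − V_GS)/R.
Let x = V_GS − 0.952. Then 26.9 x² + x − 4.388 = 0, giving x = 0.386 V (positive root), so V_GS = 1.34 V.
I_D = (V_DD − V_GS)/R = (5.34 − 1.34) / 16.2 = 0.247 mA.

I_D = 0.247 mA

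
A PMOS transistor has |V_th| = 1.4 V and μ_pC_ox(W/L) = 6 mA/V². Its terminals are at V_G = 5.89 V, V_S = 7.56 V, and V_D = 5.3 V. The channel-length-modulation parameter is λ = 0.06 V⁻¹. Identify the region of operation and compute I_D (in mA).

V_SG = V_S − V_G = 7.56 − 5.89 = 1.67 V; V_SD = V_S − V_D = 7.56 − 5.3 = 2.26 V.
V_ov = V_SG − |V_th| = 1.67 − 1.4 = 0.27 V.
Since V_SD = 2.26 V ≥ V_ov = 0.27 V, the device is in saturation.
I_D = ½ k_p V_ov² (1 + λ V_SD) = 0.5 × 6 × 0.27² × (1 + 0.06 × 2.26) = 0.248 mA.

Saturation; I_D = 0.248 mA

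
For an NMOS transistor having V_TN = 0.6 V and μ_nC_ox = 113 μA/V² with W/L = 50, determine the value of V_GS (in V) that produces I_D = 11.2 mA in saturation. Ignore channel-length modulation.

k_n = μ_nC_ox · (W/L) = 5.65 mA/V².
In saturation I_D = ½ k_n (V_GS − V_TN)², so V_GS − V_TN = √(2 I_D / k_n) = √(2 × 11.2 / 5.65) = 1.99 V.
V_GS = 0.6 + 1.99 = 2.59 V.

V_GS = 2.59 V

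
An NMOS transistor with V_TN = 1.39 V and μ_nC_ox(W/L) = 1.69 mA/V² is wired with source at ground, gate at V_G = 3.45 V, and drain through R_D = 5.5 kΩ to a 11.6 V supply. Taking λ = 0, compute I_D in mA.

V_GS = V_G = 3.45 V, so V_ov = 3.45 − 1.39 = 2.06 V.
Assume saturation: I_D = ½ k_n V_ov² = 0.5 × 1.69 × 2.06² = 3.59 mA, giving V_DS = V_DD − I_D R_D = 11.6 − 3.59 × 5.5 = -8.12 V.
But -8.12 V < V_ov = 2.06 V, so the device is actually in triode.
In triode I_D = k_n[V_ov V_DS − ½ V_DS²] and I_D = (V_DD − V_DS)/R_D. Equating: 4.65 V_DS² − 20.15 V_DS + 11.6 = 0, giving V_DS = 0.684 V (the root below V_ov).
I_D = (11.6 − 0.684) / 5.5 = 1.98 mA.

I_D = 1.98 mA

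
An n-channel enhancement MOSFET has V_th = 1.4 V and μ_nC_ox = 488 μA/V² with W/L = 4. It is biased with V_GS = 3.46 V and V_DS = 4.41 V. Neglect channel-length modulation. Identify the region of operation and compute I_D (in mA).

Saturation; I_D = 4.14 mA

k_n = μ_nC_ox · (W/L) = 1.952 mA/V².
V_ov = V_GS − V_th = 3.46 − 1.4 = 2.06 V.
Since V_DS = 4.41 V ≥ V_ov = 2.06 V, the device is in saturation.
I_D = ½ k_n V_ov² = 0.5 × 1.952 × 2.06² = 4.14 mA.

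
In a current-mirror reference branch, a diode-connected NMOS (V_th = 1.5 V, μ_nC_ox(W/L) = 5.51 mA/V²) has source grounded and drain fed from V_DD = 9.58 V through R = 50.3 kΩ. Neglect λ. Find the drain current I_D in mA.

I_D = 0.156 mA

With gate tied to drain, V_GS = V_DS ≥ V_GS − V_th, so the device is in saturation.
KCL at the drain: ½ k_n (V_GS − V_th)² = (V_DD − V_GS)/R.
Let x = V_GS − 1.5. Then 139 x² + x − 8.08 = 0, giving x = 0.238 V (positive root), so V_GS = 1.74 V.
I_D = (V_DD − V_GS)/R = (9.58 − 1.74) / 50.3 = 0.156 mA.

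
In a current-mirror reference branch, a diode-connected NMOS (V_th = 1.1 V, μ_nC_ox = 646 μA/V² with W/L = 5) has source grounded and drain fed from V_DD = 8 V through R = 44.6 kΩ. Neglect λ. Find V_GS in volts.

With gate tied to drain, V_GS = V_DS ≥ V_GS − V_th, so the device is in saturation.
k_n = μ_nC_ox · (W/L) = 3.23 mA/V².
KCL at the drain: ½ k_n (V_GS − V_th)² = (V_DD − V_GS)/R.
Let x = V_GS − 1.1. Then 72 x² + x − 6.9 = 0, giving x = 0.303 V (positive root), so V_GS = 1.4 V.
I_D = (V_DD − V_GS)/R = (8 − 1.4) / 44.6 = 0.148 mA.

V_GS = 1.40 V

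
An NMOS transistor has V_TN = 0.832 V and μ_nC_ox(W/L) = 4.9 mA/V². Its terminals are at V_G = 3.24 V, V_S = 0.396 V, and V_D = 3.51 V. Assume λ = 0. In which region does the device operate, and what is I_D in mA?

V_GS = V_G − V_S = 3.24 − 0.396 = 2.84 V; V_DS = V_D − V_S = 3.51 − 0.396 = 3.11 V.
V_ov = V_GS − V_TN = 2.84 − 0.832 = 2.01 V.
Since V_DS = 3.11 V ≥ V_ov = 2.01 V, the device is in saturation.
I_D = ½ k_n V_ov² = 0.5 × 4.9 × 2.01² = 9.92 mA.

Saturation; I_D = 9.92 mA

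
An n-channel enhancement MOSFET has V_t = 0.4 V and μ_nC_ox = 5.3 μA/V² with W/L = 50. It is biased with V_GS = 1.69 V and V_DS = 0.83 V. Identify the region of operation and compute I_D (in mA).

k_n = μ_nC_ox · (W/L) = 0.265 mA/V².
V_ov = V_GS − V_t = 1.69 − 0.4 = 1.29 V.
Since V_DS = 0.83 V < V_ov = 1.29 V, the device is in the triode region.
I_D = k_n [V_ov · V_DS − ½ V_DS²] = 0.265 × [1.29 × 0.83 − 0.5 × 0.83²] = 0.192 mA.

Triode; I_D = 0.192 mA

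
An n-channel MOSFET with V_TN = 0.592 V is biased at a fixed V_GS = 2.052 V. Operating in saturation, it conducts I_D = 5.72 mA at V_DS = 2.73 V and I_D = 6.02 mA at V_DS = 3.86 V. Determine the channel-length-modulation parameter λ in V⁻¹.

λ = 0.0531 V⁻¹

With V_GS fixed, I_D ∝ (1 + λ V_DS) in saturation, so I_D2/I_D1 = (1 + λ V_DS2)/(1 + λ V_DS1).
6.02/5.72 = 1.052 = (1 + 3.86 λ)/(1 + 2.73 λ).
Solving: λ (I_D1 V_DS2 − I_D2 V_DS1) = I_D2 − I_D1, so λ = (6.02 − 5.72) / (5.72 × 3.86 − 6.02 × 2.73) = 0.3 / 5.64 = 0.0531 V⁻¹.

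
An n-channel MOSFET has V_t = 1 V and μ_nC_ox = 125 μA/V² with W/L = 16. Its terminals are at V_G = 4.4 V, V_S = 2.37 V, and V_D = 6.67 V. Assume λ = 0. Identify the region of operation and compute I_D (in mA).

Saturation; I_D = 1.06 mA

V_GS = V_G − V_S = 4.4 − 2.37 = 2.03 V; V_DS = V_D − V_S = 6.67 − 2.37 = 4.3 V.
k_n = μ_nC_ox · (W/L) = 2 mA/V².
V_ov = V_GS − V_t = 2.03 − 1 = 1.03 V.
Since V_DS = 4.3 V ≥ V_ov = 1.03 V, the device is in saturation.
I_D = ½ k_n V_ov² = 0.5 × 2 × 1.03² = 1.06 mA.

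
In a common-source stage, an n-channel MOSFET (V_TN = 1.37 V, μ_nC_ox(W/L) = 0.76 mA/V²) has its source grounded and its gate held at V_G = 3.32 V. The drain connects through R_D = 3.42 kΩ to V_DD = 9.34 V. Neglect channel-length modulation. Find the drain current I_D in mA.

V_GS = V_G = 3.32 V, so V_ov = 3.32 − 1.37 = 1.95 V.
Assume saturation: I_D = ½ k_n V_ov² = 0.5 × 0.76 × 1.95² = 1.44 mA, giving V_DS = V_DD − I_D R_D = 9.34 − 1.44 × 3.42 = 4.4 V.
V_DS = 4.4 V ≥ V_ov = 1.95 V, confirming saturation.

I_D = 1.44 mA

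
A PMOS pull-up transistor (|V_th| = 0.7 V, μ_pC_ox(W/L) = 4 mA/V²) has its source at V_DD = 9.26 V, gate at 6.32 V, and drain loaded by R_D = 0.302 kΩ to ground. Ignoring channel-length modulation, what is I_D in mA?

I_D = 10.0 mA

V_SG = V_DD − V_G = 9.26 − 6.32 = 2.94 V, so V_ov = 2.94 − 0.7 = 2.24 V.
Assume saturation: I_D = ½ k_p V_ov² = 0.5 × 4 × 2.24² = 10 mA, giving V_SD = V_DD − I_D R_D = 9.26 − 10 × 0.302 = 6.23 V.
V_SD = 6.23 V ≥ V_ov = 2.24 V, confirming saturation.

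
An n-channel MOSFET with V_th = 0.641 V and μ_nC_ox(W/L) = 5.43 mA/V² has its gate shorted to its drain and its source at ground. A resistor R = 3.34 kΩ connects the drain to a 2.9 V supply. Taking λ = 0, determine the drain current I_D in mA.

I_D = 0.543 mA

With gate tied to drain, V_GS = V_DS ≥ V_GS − V_th, so the device is in saturation.
KCL at the drain: ½ k_n (V_GS − V_th)² = (V_DD − V_GS)/R.
Let x = V_GS − 0.641. Then 9.07 x² + x − 2.259 = 0, giving x = 0.447 V (positive root), so V_GS = 1.09 V.
I_D = (V_DD − V_GS)/R = (2.9 − 1.09) / 3.34 = 0.543 mA.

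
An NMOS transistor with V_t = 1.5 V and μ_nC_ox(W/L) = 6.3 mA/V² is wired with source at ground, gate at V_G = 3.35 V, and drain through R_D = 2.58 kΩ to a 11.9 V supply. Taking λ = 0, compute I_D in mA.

V_GS = V_G = 3.35 V, so V_ov = 3.35 − 1.5 = 1.85 V.
Assume saturation: I_D = ½ k_n V_ov² = 0.5 × 6.3 × 1.85² = 10.8 mA, giving V_DS = V_DD − I_D R_D = 11.9 − 10.8 × 2.58 = -15.9 V.
But -15.9 V < V_ov = 1.85 V, so the device is actually in triode.
In triode I_D = k_n[V_ov V_DS − ½ V_DS²] and I_D = (V_DD − V_DS)/R_D. Equating: 8.13 V_DS² − 31.07 V_DS + 11.9 = 0, giving V_DS = 0.432 V (the root below V_ov).
I_D = (11.9 − 0.432) / 2.58 = 4.45 mA.

I_D = 4.45 mA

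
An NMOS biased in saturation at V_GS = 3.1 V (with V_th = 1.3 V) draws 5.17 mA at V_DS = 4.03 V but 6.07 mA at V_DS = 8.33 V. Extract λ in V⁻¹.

λ = 0.0484 V⁻¹

With V_GS fixed, I_D ∝ (1 + λ V_DS) in saturation, so I_D2/I_D1 = (1 + λ V_DS2)/(1 + λ V_DS1).
6.07/5.17 = 1.174 = (1 + 8.33 λ)/(1 + 4.03 λ).
Solving: λ (I_D1 V_DS2 − I_D2 V_DS1) = I_D2 − I_D1, so λ = (6.07 − 5.17) / (5.17 × 8.33 − 6.07 × 4.03) = 0.9 / 18.6 = 0.0484 V⁻¹.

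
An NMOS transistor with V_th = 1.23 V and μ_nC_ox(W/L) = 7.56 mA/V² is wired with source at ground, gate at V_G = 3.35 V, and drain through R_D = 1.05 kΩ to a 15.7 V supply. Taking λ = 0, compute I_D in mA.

I_D = 13.8 mA

V_GS = V_G = 3.35 V, so V_ov = 3.35 − 1.23 = 2.12 V.
Assume saturation: I_D = ½ k_n V_ov² = 0.5 × 7.56 × 2.12² = 17 mA, giving V_DS = V_DD − I_D R_D = 15.7 − 17 × 1.05 = -2.14 V.
But -2.14 V < V_ov = 2.12 V, so the device is actually in triode.
In triode I_D = k_n[V_ov V_DS − ½ V_DS²] and I_D = (V_DD − V_DS)/R_D. Equating: 3.97 V_DS² − 17.83 V_DS + 15.7 = 0, giving V_DS = 1.2 V (the root below V_ov).
I_D = (15.7 − 1.2) / 1.05 = 13.8 mA.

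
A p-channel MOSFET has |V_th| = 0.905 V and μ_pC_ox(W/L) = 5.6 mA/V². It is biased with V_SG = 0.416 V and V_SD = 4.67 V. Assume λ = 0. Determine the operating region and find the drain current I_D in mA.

V_SG = 0.416 V < |V_th| = 0.905 V, so the transistor is in cutoff.

Cutoff; I_D = 0 mA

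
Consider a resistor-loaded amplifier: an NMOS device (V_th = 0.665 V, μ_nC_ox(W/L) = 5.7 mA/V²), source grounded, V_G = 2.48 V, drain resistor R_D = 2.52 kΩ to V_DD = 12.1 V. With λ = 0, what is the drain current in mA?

I_D = 4.60 mA

V_GS = V_G = 2.48 V, so V_ov = 2.48 − 0.665 = 1.81 V.
Assume saturation: I_D = ½ k_n V_ov² = 0.5 × 5.7 × 1.81² = 9.39 mA, giving V_DS = V_DD − I_D R_D = 12.1 − 9.39 × 2.52 = -11.6 V.
But -11.6 V < V_ov = 1.81 V, so the device is actually in triode.
In triode I_D = k_n[V_ov V_DS − ½ V_DS²] and I_D = (V_DD − V_DS)/R_D. Equating: 7.18 V_DS² − 27.07 V_DS + 12.1 = 0, giving V_DS = 0.518 V (the root below V_ov).
I_D = (12.1 − 0.518) / 2.52 = 4.6 mA.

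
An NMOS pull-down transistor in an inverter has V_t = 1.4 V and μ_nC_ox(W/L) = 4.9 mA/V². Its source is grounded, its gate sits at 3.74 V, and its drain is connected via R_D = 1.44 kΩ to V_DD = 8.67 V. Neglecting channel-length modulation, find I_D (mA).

I_D = 5.63 mA

V_GS = V_G = 3.74 V, so V_ov = 3.74 − 1.4 = 2.34 V.
Assume saturation: I_D = ½ k_n V_ov² = 0.5 × 4.9 × 2.34² = 13.4 mA, giving V_DS = V_DD − I_D R_D = 8.67 − 13.4 × 1.44 = -10.6 V.
But -10.6 V < V_ov = 2.34 V, so the device is actually in triode.
In triode I_D = k_n[V_ov V_DS − ½ V_DS²] and I_D = (V_DD − V_DS)/R_D. Equating: 3.53 V_DS² − 17.51 V_DS + 8.67 = 0, giving V_DS = 0.558 V (the root below V_ov).
I_D = (8.67 − 0.558) / 1.44 = 5.63 mA.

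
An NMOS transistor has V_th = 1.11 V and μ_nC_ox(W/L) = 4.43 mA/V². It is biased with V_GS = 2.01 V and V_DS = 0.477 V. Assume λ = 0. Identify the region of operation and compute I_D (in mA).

Triode; I_D = 1.40 mA

V_ov = V_GS − V_th = 2.01 − 1.11 = 0.9 V.
Since V_DS = 0.477 V < V_ov = 0.9 V, the device is in the triode region.
I_D = k_n [V_ov · V_DS − ½ V_DS²] = 4.43 × [0.9 × 0.477 − 0.5 × 0.477²] = 1.4 mA.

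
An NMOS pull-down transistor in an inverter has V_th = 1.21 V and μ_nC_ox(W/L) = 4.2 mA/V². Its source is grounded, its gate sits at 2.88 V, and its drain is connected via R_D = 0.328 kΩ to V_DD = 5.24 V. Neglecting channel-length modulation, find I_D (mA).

I_D = 5.86 mA

V_GS = V_G = 2.88 V, so V_ov = 2.88 − 1.21 = 1.67 V.
Assume saturation: I_D = ½ k_n V_ov² = 0.5 × 4.2 × 1.67² = 5.86 mA, giving V_DS = V_DD − I_D R_D = 5.24 − 5.86 × 0.328 = 3.32 V.
V_DS = 3.32 V ≥ V_ov = 1.67 V, confirming saturation.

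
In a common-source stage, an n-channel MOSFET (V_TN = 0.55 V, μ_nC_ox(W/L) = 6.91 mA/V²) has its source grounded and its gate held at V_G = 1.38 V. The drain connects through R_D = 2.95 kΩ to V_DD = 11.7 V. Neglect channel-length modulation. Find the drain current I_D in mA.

V_GS = V_G = 1.38 V, so V_ov = 1.38 − 0.55 = 0.83 V.
Assume saturation: I_D = ½ k_n V_ov² = 0.5 × 6.91 × 0.83² = 2.38 mA, giving V_DS = V_DD − I_D R_D = 11.7 − 2.38 × 2.95 = 4.68 V.
V_DS = 4.68 V ≥ V_ov = 0.83 V, confirming saturation.

I_D = 2.38 mA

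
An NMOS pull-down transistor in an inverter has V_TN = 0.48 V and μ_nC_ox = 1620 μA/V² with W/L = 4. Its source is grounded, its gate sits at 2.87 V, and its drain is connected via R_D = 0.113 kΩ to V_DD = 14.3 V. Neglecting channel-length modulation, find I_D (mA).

I_D = 18.5 mA

V_GS = V_G = 2.87 V, so V_ov = 2.87 − 0.48 = 2.39 V.
k_n = μ_nC_ox · (W/L) = 6.48 mA/V².
Assume saturation: I_D = ½ k_n V_ov² = 0.5 × 6.48 × 2.39² = 18.5 mA, giving V_DS = V_DD − I_D R_D = 14.3 − 18.5 × 0.113 = 12.2 V.
V_DS = 12.2 V ≥ V_ov = 2.39 V, confirming saturation.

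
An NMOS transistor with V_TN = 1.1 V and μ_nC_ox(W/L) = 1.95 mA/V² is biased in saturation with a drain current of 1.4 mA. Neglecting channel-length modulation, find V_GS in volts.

V_GS = 2.30 V

In saturation I_D = ½ k_n (V_GS − V_TN)², so V_GS − V_TN = √(2 I_D / k_n) = √(2 × 1.4 / 1.95) = 1.2 V.
V_GS = 1.1 + 1.2 = 2.3 V.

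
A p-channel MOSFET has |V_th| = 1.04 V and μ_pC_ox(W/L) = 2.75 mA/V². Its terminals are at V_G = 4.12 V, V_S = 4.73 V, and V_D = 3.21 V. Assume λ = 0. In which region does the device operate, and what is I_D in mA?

V_SG = V_S − V_G = 4.73 − 4.12 = 0.61 V; V_SD = V_S − V_D = 4.73 − 3.21 = 1.52 V.
V_SG = 0.61 V < |V_th| = 1.04 V, so the transistor is in cutoff.

Cutoff; I_D = 0 mA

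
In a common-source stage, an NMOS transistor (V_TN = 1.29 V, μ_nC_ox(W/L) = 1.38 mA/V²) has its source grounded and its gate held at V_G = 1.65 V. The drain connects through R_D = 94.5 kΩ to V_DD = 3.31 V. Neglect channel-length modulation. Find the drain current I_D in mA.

V_GS = V_G = 1.65 V, so V_ov = 1.65 − 1.29 = 0.36 V.
Assume saturation: I_D = ½ k_n V_ov² = 0.5 × 1.38 × 0.36² = 0.0894 mA, giving V_DS = V_DD − I_D R_D = 3.31 − 0.0894 × 94.5 = -5.14 V.
But -5.14 V < V_ov = 0.36 V, so the device is actually in triode.
In triode I_D = k_n[V_ov V_DS − ½ V_DS²] and I_D = (V_DD − V_DS)/R_D. Equating: 65.2 V_DS² − 47.95 V_DS + 3.31 = 0, giving V_DS = 0.0771 V (the root below V_ov).
I_D = (3.31 − 0.0771) / 94.5 = 0.0342 mA.

I_D = 0.0342 mA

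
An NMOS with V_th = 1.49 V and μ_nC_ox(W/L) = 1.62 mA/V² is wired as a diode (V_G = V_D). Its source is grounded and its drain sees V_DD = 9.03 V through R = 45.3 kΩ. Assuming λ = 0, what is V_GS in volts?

With gate tied to drain, V_GS = V_DS ≥ V_GS − V_th, so the device is in saturation.
KCL at the drain: ½ k_n (V_GS − V_th)² = (V_DD − V_GS)/R.
Let x = V_GS − 1.49. Then 36.7 x² + x − 7.54 = 0, giving x = 0.44 V (positive root), so V_GS = 1.93 V.
I_D = (V_DD − V_GS)/R = (9.03 − 1.93) / 45.3 = 0.157 mA.

V_GS = 1.93 V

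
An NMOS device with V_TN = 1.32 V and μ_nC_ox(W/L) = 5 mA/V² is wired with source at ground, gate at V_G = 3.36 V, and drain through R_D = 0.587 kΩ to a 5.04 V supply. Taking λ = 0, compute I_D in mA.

V_GS = V_G = 3.36 V, so V_ov = 3.36 − 1.32 = 2.04 V.
Assume saturation: I_D = ½ k_n V_ov² = 0.5 × 5 × 2.04² = 10.4 mA, giving V_DS = V_DD − I_D R_D = 5.04 − 10.4 × 0.587 = -1.07 V.
But -1.07 V < V_ov = 2.04 V, so the device is actually in triode.
In triode I_D = k_n[V_ov V_DS − ½ V_DS²] and I_D = (V_DD − V_DS)/R_D. Equating: 1.47 V_DS² − 6.987 V_DS + 5.04 = 0, giving V_DS = 0.886 V (the root below V_ov).
I_D = (5.04 − 0.886) / 0.587 = 7.08 mA.

I_D = 7.08 mA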